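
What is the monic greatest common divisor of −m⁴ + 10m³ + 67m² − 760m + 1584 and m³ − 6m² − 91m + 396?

m³ − 6m² − 91m + 396

By polynomial division,
  −m⁴ + 10m³ + 67m² − 760m + 1584 = (−m + 4)(m³ − 6m² − 91m + 396) + (0)
The last nonzero remainder m³ − 6m² − 91m + 396 is already monic.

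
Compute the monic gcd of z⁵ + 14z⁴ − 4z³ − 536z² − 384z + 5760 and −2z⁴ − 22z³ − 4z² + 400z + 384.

z² + 2z − 24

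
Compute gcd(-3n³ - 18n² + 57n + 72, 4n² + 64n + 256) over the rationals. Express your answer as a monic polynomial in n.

n + 8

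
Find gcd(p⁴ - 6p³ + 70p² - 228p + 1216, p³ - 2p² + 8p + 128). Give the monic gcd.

Repeated division with remainder:
  p⁴ - 6p³ + 70p² - 228p + 1216 = (p - 4)(p³ - 2p² + 8p + 128) + (54p² - 324p + 1728)
  p³ - 2p² + 8p + 128 = ((1/54)p + 2/27)(54p² - 324p + 1728) + (0)
Last nonzero remainder: 54p² - 324p + 1728. Dividing through by 54 gives the monic gcd p² - 6p + 32.

p² - 6p + 32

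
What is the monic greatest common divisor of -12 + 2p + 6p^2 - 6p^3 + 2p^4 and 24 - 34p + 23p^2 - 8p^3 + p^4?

Apply the Euclidean algorithm:
  2p^4 - 6p^3 + 6p^2 + 2p - 12 = (2)(p^4 - 8p^3 + 23p^2 - 34p + 24) + (10p^3 - 40p^2 + 70p - 60)
  p^4 - 8p^3 + 23p^2 - 34p + 24 = ((1/10)p - 2/5)(10p^3 - 40p^2 + 70p - 60) + (0)
Last nonzero remainder: 10p^3 - 40p^2 + 70p - 60. Dividing through by 10 gives the monic gcd p^3 - 4p^2 + 7p - 6.

-6 + 7p - 4p^2 + p^3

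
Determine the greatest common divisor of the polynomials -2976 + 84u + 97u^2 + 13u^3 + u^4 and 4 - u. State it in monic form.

Repeated division with remainder:
  u^4 + 13u^3 + 97u^2 + 84u - 2976 = (-u^3 - 17u^2 - 165u - 744)(-u + 4) + (0)
Last nonzero remainder: -u + 4. Dividing through by -1 gives the monic gcd u - 4.

-4 + u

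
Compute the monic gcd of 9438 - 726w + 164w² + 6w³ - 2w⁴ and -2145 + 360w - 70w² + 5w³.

-429 + 72w - 14w² + w³

By polynomial division,
  -2w⁴ + 6w³ + 164w² - 726w + 9438 = (-(2/5)w - 22/5)(5w³ - 70w² + 360w - 2145) + (0)
Last nonzero remainder: 5w³ - 70w² + 360w - 2145. Dividing through by 5 gives the monic gcd w³ - 14w² + 72w - 429.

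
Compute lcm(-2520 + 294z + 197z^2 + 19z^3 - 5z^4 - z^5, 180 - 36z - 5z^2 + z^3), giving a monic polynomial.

-15120 + 4284z + 888z^2 - 83z^3 - 49z^4 - z^5 + z^6

By polynomial division,
  -z^5 - 5z^4 + 19z^3 + 197z^2 + 294z - 2520 = (-z^2 - 10z - 67)(z^3 - 5z^2 - 36z + 180) + (-318z^2 - 318z + 9540)
  z^3 - 5z^2 - 36z + 180 = (-(1/318)z + 1/53)(-318z^2 - 318z + 9540) + (0)
Last nonzero remainder: -318z^2 - 318z + 9540. Dividing through by -318 gives the monic gcd z^2 + z - 30.
Then lcm(f, g) = f·g / gcd(f, g); expanding and making the result monic gives the answer.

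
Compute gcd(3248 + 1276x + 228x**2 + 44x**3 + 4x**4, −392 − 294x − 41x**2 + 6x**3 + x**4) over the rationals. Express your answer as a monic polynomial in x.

Apply the Euclidean algorithm:
  4x**4 + 44x**3 + 228x**2 + 1276x + 3248 = (4)(x**4 + 6x**3 − 41x**2 − 294x − 392) + (20x**3 + 392x**2 + 2452x + 4816)
  x**4 + 6x**3 − 41x**2 − 294x − 392 = ((1/20)x − 17/25)(20x**3 + 392x**2 + 2452x + 4816) + ((2574/25)x**2 + (28314/25)x + 72072/25)
  20x**3 + 392x**2 + 2452x + 4816 = ((250/1287)x + 2150/1287)((2574/25)x**2 + (28314/25)x + 72072/25) + (0)
Last nonzero remainder: (2574/25)x**2 + (28314/25)x + 72072/25. Dividing through by 2574/25 gives the monic gcd x**2 + 11x + 28.

28 + 11x + x**2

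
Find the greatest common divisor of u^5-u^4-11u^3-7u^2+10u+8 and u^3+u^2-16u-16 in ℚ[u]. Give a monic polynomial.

u^2-3u-4

Euclidean algorithm in ℚ[u]:
  u^5-u^4-11u^3-7u^2+10u+8 = (u^2-2u+7)(u^3+u^2-16u-16) + (-30u^2+90u+120)
  u^3+u^2-16u-16 = (-(1/30)u-2/15)(-30u^2+90u+120) + (0)
Last nonzero remainder: -30u^2+90u+120. Dividing through by -30 gives the monic gcd u^2-3u-4.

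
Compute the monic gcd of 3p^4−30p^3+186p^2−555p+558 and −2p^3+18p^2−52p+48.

p^2−5p+6

Apply the Euclidean algorithm:
  3p^4−30p^3+186p^2−555p+558 = (−(3/2)p+3/2)(−2p^3+18p^2−52p+48) + (81p^2−405p+486)
  −2p^3+18p^2−52p+48 = (−(2/81)p+8/81)(81p^2−405p+486) + (0)
Last nonzero remainder: 81p^2−405p+486. Dividing through by 81 gives the monic gcd p^2−5p+6.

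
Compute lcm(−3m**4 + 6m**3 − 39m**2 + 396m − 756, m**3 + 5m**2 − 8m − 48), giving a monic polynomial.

By polynomial division,
  −3m**4 + 6m**3 − 39m**2 + 396m − 756 = (−3m + 21)(m**3 + 5m**2 − 8m − 48) + (−168m**2 + 420m + 252)
  m**3 + 5m**2 − 8m − 48 = (−(1/168)m − 5/112)(−168m**2 + 420m + 252) + ((49/4)m − 147/4)
  −168m**2 + 420m + 252 = (−(96/7)m − 48/7)((49/4)m − 147/4) + (0)
Last nonzero remainder: (49/4)m − 147/4. Dividing through by 49/4 gives the monic gcd m − 3.
Then lcm(f, g) = f·g / gcd(f, g); expanding and making the result monic gives the answer.

m**6 + 6m**5 + 13m**4 − 60m**3 − 596m**2 − 96m + 4032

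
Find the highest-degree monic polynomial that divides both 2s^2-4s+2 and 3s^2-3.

By polynomial division,
  2s^2-4s+2 = (2/3)(3s^2-3) + (-4s+4)
  3s^2-3 = (-(3/4)s-3/4)(-4s+4) + (0)
Last nonzero remainder: -4s+4. Dividing through by -4 gives the monic gcd s-1.

s-1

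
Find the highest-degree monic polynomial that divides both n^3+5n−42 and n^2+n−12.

n−3

Apply the Euclidean algorithm:
  n^3+5n−42 = (n−1)(n^2+n−12) + (18n−54)
  n^2+n−12 = ((1/18)n+2/9)(18n−54) + (0)
Last nonzero remainder: 18n−54. Dividing through by 18 gives the monic gcd n−3.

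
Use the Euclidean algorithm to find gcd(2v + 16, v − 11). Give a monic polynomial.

Repeated division with remainder:
  2v + 16 = (2)(v − 11) + (38)
  v − 11 = ((1/38)v − 11/38)(38) + (0)
The last nonzero remainder is the constant 38, so the polynomials are coprime and gcd = 1.

1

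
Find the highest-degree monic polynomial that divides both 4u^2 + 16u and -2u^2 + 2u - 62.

1

By polynomial division,
  4u^2 + 16u = (-2)(-2u^2 + 2u - 62) + (20u - 124)
  -2u^2 + 2u - 62 = (-(1/10)u - 13/25)(20u - 124) + (-3162/25)
  20u - 124 = (-(250/1581)u + 50/51)(-3162/25) + (0)
The last nonzero remainder is the constant -3162/25, so the polynomials are coprime and gcd = 1.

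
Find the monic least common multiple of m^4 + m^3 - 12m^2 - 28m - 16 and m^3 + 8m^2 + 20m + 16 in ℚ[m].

m^5 + 5m^4 - 8m^3 - 76m^2 - 128m - 64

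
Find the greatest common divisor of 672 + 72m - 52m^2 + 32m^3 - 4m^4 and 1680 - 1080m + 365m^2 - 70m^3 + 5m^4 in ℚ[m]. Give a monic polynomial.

By polynomial division,
  -4m^4 + 32m^3 - 52m^2 + 72m + 672 = (-4/5)(5m^4 - 70m^3 + 365m^2 - 1080m + 1680) + (-24m^3 + 240m^2 - 792m + 2016)
  5m^4 - 70m^3 + 365m^2 - 1080m + 1680 = (-(5/24)m + 5/6)(-24m^3 + 240m^2 - 792m + 2016) + (0)
Last nonzero remainder: -24m^3 + 240m^2 - 792m + 2016. Dividing through by -24 gives the monic gcd m^3 - 10m^2 + 33m - 84.

-84 + 33m - 10m^2 + m^3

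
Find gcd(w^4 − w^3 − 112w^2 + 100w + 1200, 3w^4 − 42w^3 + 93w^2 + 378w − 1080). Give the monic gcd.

w^3 − 11w^2 − 2w + 120

By polynomial division,
  w^4 − w^3 − 112w^2 + 100w + 1200 = (1/3)(3w^4 − 42w^3 + 93w^2 + 378w − 1080) + (13w^3 − 143w^2 − 26w + 1560)
  3w^4 − 42w^3 + 93w^2 + 378w − 1080 = ((3/13)w − 9/13)(13w^3 − 143w^2 − 26w + 1560) + (0)
Last nonzero remainder: 13w^3 − 143w^2 − 26w + 1560. Dividing through by 13 gives the monic gcd w^3 − 11w^2 − 2w + 120.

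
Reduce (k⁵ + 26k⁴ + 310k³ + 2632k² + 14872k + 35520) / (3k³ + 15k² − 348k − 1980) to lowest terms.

By polynomial division,
  k⁵ + 26k⁴ + 310k³ + 2632k² + 14872k + 35520 = ((1/3)k² + 7k + 107)(3k³ + 15k² − 348k − 1980) + (4123k² + 65968k + 247380)
  3k³ + 15k² − 348k − 1980 = ((3/4123)k − 33/4123)(4123k² + 65968k + 247380) + (0)
Last nonzero remainder: 4123k² + 65968k + 247380. Dividing through by 4123 gives the monic gcd k² + 16k + 60.
Cancel k² + 16k + 60 from numerator and denominator to get the reduced form.

(k³ + 10k² + 90k + 592)/(3k − 33)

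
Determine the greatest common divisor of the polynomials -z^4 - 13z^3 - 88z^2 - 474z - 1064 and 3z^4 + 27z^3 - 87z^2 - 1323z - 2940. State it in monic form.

z^2 + 11z + 28

Apply the Euclidean algorithm:
  -z^4 - 13z^3 - 88z^2 - 474z - 1064 = (-1/3)(3z^4 + 27z^3 - 87z^2 - 1323z - 2940) + (-4z^3 - 117z^2 - 915z - 2044)
  3z^4 + 27z^3 - 87z^2 - 1323z - 2940 = (-(3/4)z + 243/16)(-4z^3 - 117z^2 - 915z - 2044) + ((16059/16)z^2 + (176649/16)z + 112413/4)
  -4z^3 - 117z^2 - 915z - 2044 = (-(64/16059)z - 1168/16059)((16059/16)z^2 + (176649/16)z + 112413/4) + (0)
Last nonzero remainder: (16059/16)z^2 + (176649/16)z + 112413/4. Dividing through by 16059/16 gives the monic gcd z^2 + 11z + 28.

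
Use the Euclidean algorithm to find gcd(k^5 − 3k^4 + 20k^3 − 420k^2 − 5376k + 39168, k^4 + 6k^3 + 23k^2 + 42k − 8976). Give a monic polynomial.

Apply the Euclidean algorithm:
  k^5 − 3k^4 + 20k^3 − 420k^2 − 5376k + 39168 = (k − 9)(k^4 + 6k^3 + 23k^2 + 42k − 8976) + (51k^3 − 255k^2 + 3978k − 41616)
  k^4 + 6k^3 + 23k^2 + 42k − 8976 = ((1/51)k + 11/51)(51k^3 − 255k^2 + 3978k − 41616) + (0)
Last nonzero remainder: 51k^3 − 255k^2 + 3978k − 41616. Dividing through by 51 gives the monic gcd k^3 − 5k^2 + 78k − 816.

k^3 − 5k^2 + 78k − 816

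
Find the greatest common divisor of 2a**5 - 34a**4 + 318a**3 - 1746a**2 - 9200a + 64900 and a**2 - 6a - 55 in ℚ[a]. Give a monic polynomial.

Apply the Euclidean algorithm:
  2a**5 - 34a**4 + 318a**3 - 1746a**2 - 9200a + 64900 = (2a**3 - 22a**2 + 296a - 1180)(a**2 - 6a - 55) + (0)
The last nonzero remainder a**2 - 6a - 55 is already monic.

a**2 - 6a - 55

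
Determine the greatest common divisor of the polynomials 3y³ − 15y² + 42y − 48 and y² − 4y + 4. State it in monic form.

y − 2

Apply the Euclidean algorithm:
  3y³ − 15y² + 42y − 48 = (3y − 3)(y² − 4y + 4) + (18y − 36)
  y² − 4y + 4 = ((1/18)y − 1/9)(18y − 36) + (0)
Last nonzero remainder: 18y − 36. Dividing through by 18 gives the monic gcd y − 2.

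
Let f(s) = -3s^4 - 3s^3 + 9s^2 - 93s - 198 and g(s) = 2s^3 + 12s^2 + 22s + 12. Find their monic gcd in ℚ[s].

s^2 + 5s + 6

Apply the Euclidean algorithm:
  -3s^4 - 3s^3 + 9s^2 - 93s - 198 = (-(3/2)s + 15/2)(2s^3 + 12s^2 + 22s + 12) + (-48s^2 - 240s - 288)
  2s^3 + 12s^2 + 22s + 12 = (-(1/24)s - 1/24)(-48s^2 - 240s - 288) + (0)
Last nonzero remainder: -48s^2 - 240s - 288. Dividing through by -48 gives the monic gcd s^2 + 5s + 6.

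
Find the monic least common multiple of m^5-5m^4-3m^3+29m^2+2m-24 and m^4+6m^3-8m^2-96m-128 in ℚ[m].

m^7+3m^6-27m^5-75m^4+186m^3+456m^2-160m-384

By polynomial division,
  m^5-5m^4-3m^3+29m^2+2m-24 = (m-11)(m^4+6m^3-8m^2-96m-128) + (71m^3+37m^2-926m-1432)
  m^4+6m^3-8m^2-96m-128 = ((1/71)m+389/5041)(71m^3+37m^2-926m-1432) + ((11025/5041)m^2-(22050/5041)m-88200/5041)
  71m^3+37m^2-926m-1432 = ((357911/11025)m+902339/11025)((11025/5041)m^2-(22050/5041)m-88200/5041) + (0)
Last nonzero remainder: (11025/5041)m^2-(22050/5041)m-88200/5041. Dividing through by 11025/5041 gives the monic gcd m^2-2m-8.
Then lcm(f, g) = f·g / gcd(f, g); expanding and making the result monic gives the answer.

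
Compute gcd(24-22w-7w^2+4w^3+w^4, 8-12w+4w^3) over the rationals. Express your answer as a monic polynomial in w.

Apply the Euclidean algorithm:
  w^4+4w^3-7w^2-22w+24 = ((1/4)w+1)(4w^3-12w+8) + (-4w^2-12w+16)
  4w^3-12w+8 = (-w+3)(-4w^2-12w+16) + (40w-40)
  -4w^2-12w+16 = (-(1/10)w-2/5)(40w-40) + (0)
Last nonzero remainder: 40w-40. Dividing through by 40 gives the monic gcd w-1.

-1+w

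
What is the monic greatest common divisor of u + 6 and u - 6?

1

Apply the Euclidean algorithm:
  u + 6 = (u - 6) + (12)
  u - 6 = ((1/12)u - 1/2)(12) + (0)
The last nonzero remainder is the constant 12, so the polynomials are coprime and gcd = 1.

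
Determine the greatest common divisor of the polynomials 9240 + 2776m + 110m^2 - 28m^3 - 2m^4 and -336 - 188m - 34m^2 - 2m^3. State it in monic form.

42 + 13m + m^2

Euclidean algorithm in ℚ[m]:
  -2m^4 - 28m^3 + 110m^2 + 2776m + 9240 = (m - 3)(-2m^3 - 34m^2 - 188m - 336) + (196m^2 + 2548m + 8232)
  -2m^3 - 34m^2 - 188m - 336 = (-(1/98)m - 2/49)(196m^2 + 2548m + 8232) + (0)
Last nonzero remainder: 196m^2 + 2548m + 8232. Dividing through by 196 gives the monic gcd m^2 + 13m + 42.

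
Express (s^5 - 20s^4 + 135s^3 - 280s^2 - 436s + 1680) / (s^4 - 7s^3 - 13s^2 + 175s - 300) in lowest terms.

Apply the Euclidean algorithm:
  s^5 - 20s^4 + 135s^3 - 280s^2 - 436s + 1680 = (s - 13)(s^4 - 7s^3 - 13s^2 + 175s - 300) + (57s^3 - 624s^2 + 2139s - 2220)
  s^4 - 7s^3 - 13s^2 + 175s - 300 = ((1/57)s + 25/361)(57s^3 - 624s^2 + 2139s - 2220) + (-(2640/361)s^2 + (23760/361)s - 52800/361)
  57s^3 - 624s^2 + 2139s - 2220 = (-(6859/880)s + 13357/880)(-(2640/361)s^2 + (23760/361)s - 52800/361) + (0)
Last nonzero remainder: -(2640/361)s^2 + (23760/361)s - 52800/361. Dividing through by -2640/361 gives the monic gcd s^2 - 9s + 20.
Cancel s^2 - 9s + 20 from numerator and denominator to get the reduced form.

(s^3 - 11s^2 + 16s + 84)/(s^2 + 2s - 15)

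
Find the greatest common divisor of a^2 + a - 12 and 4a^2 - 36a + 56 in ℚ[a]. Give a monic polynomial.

Apply the Euclidean algorithm:
  a^2 + a - 12 = (1/4)(4a^2 - 36a + 56) + (10a - 26)
  4a^2 - 36a + 56 = ((2/5)a - 64/25)(10a - 26) + (-264/25)
  10a - 26 = (-(125/132)a + 325/132)(-264/25) + (0)
The last nonzero remainder is the constant -264/25, so the polynomials are coprime and gcd = 1.

1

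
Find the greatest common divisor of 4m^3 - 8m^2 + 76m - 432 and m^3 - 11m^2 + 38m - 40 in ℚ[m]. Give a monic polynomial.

m - 4

Euclidean algorithm in ℚ[m]:
  4m^3 - 8m^2 + 76m - 432 = (4)(m^3 - 11m^2 + 38m - 40) + (36m^2 - 76m - 272)
  m^3 - 11m^2 + 38m - 40 = ((1/36)m - 20/81)(36m^2 - 76m - 272) + ((2170/81)m - 8680/81)
  36m^2 - 76m - 272 = ((1458/1085)m + 2754/1085)((2170/81)m - 8680/81) + (0)
Last nonzero remainder: (2170/81)m - 8680/81. Dividing through by 2170/81 gives the monic gcd m - 4.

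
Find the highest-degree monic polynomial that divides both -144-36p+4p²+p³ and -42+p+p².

Apply the Euclidean algorithm:
  p³+4p²-36p-144 = (p+3)(p²+p-42) + (3p-18)
  p²+p-42 = ((1/3)p+7/3)(3p-18) + (0)
Last nonzero remainder: 3p-18. Dividing through by 3 gives the monic gcd p-6.

-6+p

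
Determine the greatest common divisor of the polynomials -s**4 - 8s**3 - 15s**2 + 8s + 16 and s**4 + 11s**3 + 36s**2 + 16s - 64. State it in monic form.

s**3 + 7s**2 + 8s - 16

Repeated division with remainder:
  -s**4 - 8s**3 - 15s**2 + 8s + 16 = (-1)(s**4 + 11s**3 + 36s**2 + 16s - 64) + (3s**3 + 21s**2 + 24s - 48)
  s**4 + 11s**3 + 36s**2 + 16s - 64 = ((1/3)s + 4/3)(3s**3 + 21s**2 + 24s - 48) + (0)
Last nonzero remainder: 3s**3 + 21s**2 + 24s - 48. Dividing through by 3 gives the monic gcd s**3 + 7s**2 + 8s - 16.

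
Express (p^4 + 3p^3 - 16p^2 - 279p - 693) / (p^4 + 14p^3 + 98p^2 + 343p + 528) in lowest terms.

(p^2 - 4p - 21)/(p^2 + 7p + 16)

Repeated division with remainder:
  p^4 + 3p^3 - 16p^2 - 279p - 693 = (p^4 + 14p^3 + 98p^2 + 343p + 528) + (-11p^3 - 114p^2 - 622p - 1221)
  p^4 + 14p^3 + 98p^2 + 343p + 528 = (-(1/11)p - 40/121)(-11p^3 - 114p^2 - 622p - 1221) + ((456/121)p^2 + (3192/121)p + 1368/11)
  -11p^3 - 114p^2 - 622p - 1221 = (-(1331/456)p - 4477/456)((456/121)p^2 + (3192/121)p + 1368/11) + (0)
Last nonzero remainder: (456/121)p^2 + (3192/121)p + 1368/11. Dividing through by 456/121 gives the monic gcd p^2 + 7p + 33.
Cancel p^2 + 7p + 33 from numerator and denominator to get the reduced form.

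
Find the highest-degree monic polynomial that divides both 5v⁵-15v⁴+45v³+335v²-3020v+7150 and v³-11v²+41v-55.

v²-6v+11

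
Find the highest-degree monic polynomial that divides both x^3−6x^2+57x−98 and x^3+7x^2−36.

Repeated division with remainder:
  x^3−6x^2+57x−98 = (x^3+7x^2−36) + (−13x^2+57x−62)
  x^3+7x^2−36 = (−(1/13)x−148/169)(−13x^2+57x−62) + ((7630/169)x−15260/169)
  −13x^2+57x−62 = (−(2197/7630)x+5239/7630)((7630/169)x−15260/169) + (0)
Last nonzero remainder: (7630/169)x−15260/169. Dividing through by 7630/169 gives the monic gcd x−2.

x−2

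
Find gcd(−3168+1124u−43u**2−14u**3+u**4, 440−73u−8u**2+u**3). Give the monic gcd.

−11+u

Repeated division with remainder:
  u**4−14u**3−43u**2+1124u−3168 = (u−6)(u**3−8u**2−73u+440) + (−18u**2+246u−528)
  u**3−8u**2−73u+440 = (−(1/18)u−17/54)(−18u**2+246u−528) + (−(224/9)u+2464/9)
  −18u**2+246u−528 = ((81/112)u−27/14)(−(224/9)u+2464/9) + (0)
Last nonzero remainder: −(224/9)u+2464/9. Dividing through by −224/9 gives the monic gcd u−11.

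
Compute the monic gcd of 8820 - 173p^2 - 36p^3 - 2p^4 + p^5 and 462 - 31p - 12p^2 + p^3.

Apply the Euclidean algorithm:
  p^5 - 2p^4 - 36p^3 - 173p^2 + 8820 = (p^2 + 10p + 115)(p^3 - 12p^2 - 31p + 462) + (1055p^2 - 1055p - 44310)
  p^3 - 12p^2 - 31p + 462 = ((1/1055)p - 11/1055)(1055p^2 - 1055p - 44310) + (0)
Last nonzero remainder: 1055p^2 - 1055p - 44310. Dividing through by 1055 gives the monic gcd p^2 - p - 42.

-42 - p + p^2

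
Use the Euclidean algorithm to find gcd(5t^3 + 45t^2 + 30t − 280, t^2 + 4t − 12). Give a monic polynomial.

By polynomial division,
  5t^3 + 45t^2 + 30t − 280 = (5t + 25)(t^2 + 4t − 12) + (−10t + 20)
  t^2 + 4t − 12 = (−(1/10)t − 3/5)(−10t + 20) + (0)
Last nonzero remainder: −10t + 20. Dividing through by −10 gives the monic gcd t − 2.

t − 2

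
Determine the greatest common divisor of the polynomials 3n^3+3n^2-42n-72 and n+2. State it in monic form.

Euclidean algorithm in ℚ[n]:
  3n^3+3n^2-42n-72 = (3n^2-3n-36)(n+2) + (0)
The last nonzero remainder n+2 is already monic.

n+2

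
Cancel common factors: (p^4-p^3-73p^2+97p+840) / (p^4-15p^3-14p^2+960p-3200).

(p^2-4p-21)/(p^2-18p+80)

Apply the Euclidean algorithm:
  p^4-p^3-73p^2+97p+840 = (p^4-15p^3-14p^2+960p-3200) + (14p^3-59p^2-863p+4040)
  p^4-15p^3-14p^2+960p-3200 = ((1/14)p-151/196)(14p^3-59p^2-863p+4040) + ((429/196)p^2+(1287/196)p-4290/49)
  14p^3-59p^2-863p+4040 = ((2744/429)p-19796/429)((429/196)p^2+(1287/196)p-4290/49) + (0)
Last nonzero remainder: (429/196)p^2+(1287/196)p-4290/49. Dividing through by 429/196 gives the monic gcd p^2+3p-40.
Cancel p^2+3p-40 from numerator and denominator to get the reduced form.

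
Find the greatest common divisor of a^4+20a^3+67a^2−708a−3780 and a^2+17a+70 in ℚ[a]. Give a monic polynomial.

a^2+17a+70

Apply the Euclidean algorithm:
  a^4+20a^3+67a^2−708a−3780 = (a^2+3a−54)(a^2+17a+70) + (0)
The last nonzero remainder a^2+17a+70 is already monic.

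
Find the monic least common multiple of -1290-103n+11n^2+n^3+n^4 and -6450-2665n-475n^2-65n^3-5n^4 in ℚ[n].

-7740-1908n-37n^2+17n^3+7n^4+n^5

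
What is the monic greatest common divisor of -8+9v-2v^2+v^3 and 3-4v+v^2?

-1+v

Repeated division with remainder:
  v^3-2v^2+9v-8 = (v+2)(v^2-4v+3) + (14v-14)
  v^2-4v+3 = ((1/14)v-3/14)(14v-14) + (0)
Last nonzero remainder: 14v-14. Dividing through by 14 gives the monic gcd v-1.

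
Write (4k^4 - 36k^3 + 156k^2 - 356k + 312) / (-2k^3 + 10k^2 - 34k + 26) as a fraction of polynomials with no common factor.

(-2k^2 + 10k - 12)/(k - 1)

Repeated division with remainder:
  4k^4 - 36k^3 + 156k^2 - 356k + 312 = (-2k + 8)(-2k^3 + 10k^2 - 34k + 26) + (8k^2 - 32k + 104)
  -2k^3 + 10k^2 - 34k + 26 = (-(1/4)k + 1/4)(8k^2 - 32k + 104) + (0)
Last nonzero remainder: 8k^2 - 32k + 104. Dividing through by 8 gives the monic gcd k^2 - 4k + 13.
Cancel k^2 - 4k + 13 from numerator and denominator to get the reduced form.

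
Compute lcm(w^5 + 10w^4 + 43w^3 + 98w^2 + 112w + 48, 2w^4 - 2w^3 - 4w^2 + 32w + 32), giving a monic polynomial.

Euclidean algorithm in ℚ[w]:
  w^5 + 10w^4 + 43w^3 + 98w^2 + 112w + 48 = ((1/2)w + 11/2)(2w^4 - 2w^3 - 4w^2 + 32w + 32) + (56w^3 + 104w^2 - 80w - 128)
  2w^4 - 2w^3 - 4w^2 + 32w + 32 = ((1/28)w - 5/49)(56w^3 + 104w^2 - 80w - 128) + ((464/49)w^2 + (1392/49)w + 928/49)
  56w^3 + 104w^2 - 80w - 128 = ((343/58)w - 196/29)((464/49)w^2 + (1392/49)w + 928/49) + (0)
Last nonzero remainder: (464/49)w^2 + (1392/49)w + 928/49. Dividing through by 464/49 gives the monic gcd w^2 + 3w + 2.
Then lcm(f, g) = f·g / gcd(f, g); expanding and making the result monic gives the answer.

w^7 + 6w^6 + 11w^5 + 6w^4 + 64w^3 + 384w^2 + 704w + 384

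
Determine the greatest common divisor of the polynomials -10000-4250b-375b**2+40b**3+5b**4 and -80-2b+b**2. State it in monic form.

Euclidean algorithm in ℚ[b]:
  5b**4+40b**3-375b**2-4250b-10000 = (5b**2+50b+125)(b**2-2b-80) + (0)
The last nonzero remainder b**2-2b-80 is already monic.

-80-2b+b**2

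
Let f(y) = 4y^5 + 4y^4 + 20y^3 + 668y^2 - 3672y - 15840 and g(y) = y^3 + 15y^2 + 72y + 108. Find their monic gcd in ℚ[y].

y^2 + 9y + 18

Apply the Euclidean algorithm:
  4y^5 + 4y^4 + 20y^3 + 668y^2 - 3672y - 15840 = (4y^2 - 56y + 572)(y^3 + 15y^2 + 72y + 108) + (-4312y^2 - 38808y - 77616)
  y^3 + 15y^2 + 72y + 108 = (-(1/4312)y - 3/2156)(-4312y^2 - 38808y - 77616) + (0)
Last nonzero remainder: -4312y^2 - 38808y - 77616. Dividing through by -4312 gives the monic gcd y^2 + 9y + 18.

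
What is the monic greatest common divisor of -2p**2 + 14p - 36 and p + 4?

Euclidean algorithm in ℚ[p]:
  -2p**2 + 14p - 36 = (-2p + 22)(p + 4) + (-124)
  p + 4 = (-(1/124)p - 1/31)(-124) + (0)
The last nonzero remainder is the constant -124, so the polynomials are coprime and gcd = 1.

1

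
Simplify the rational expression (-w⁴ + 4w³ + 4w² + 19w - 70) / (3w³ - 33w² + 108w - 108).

(-w³ + 2w² + 8w + 35)/(3w² - 27w + 54)

Repeated division with remainder:
  -w⁴ + 4w³ + 4w² + 19w - 70 = (-(1/3)w - 7/3)(3w³ - 33w² + 108w - 108) + (-37w² + 235w - 322)
  3w³ - 33w² + 108w - 108 = (-(3/37)w + 516/1369)(-37w² + 235w - 322) + (-(9150/1369)w + 18300/1369)
  -37w² + 235w - 322 = ((50653/9150)w - 220409/9150)(-(9150/1369)w + 18300/1369) + (0)
Last nonzero remainder: -(9150/1369)w + 18300/1369. Dividing through by -9150/1369 gives the monic gcd w - 2.
Cancel w - 2 from numerator and denominator to get the reduced form.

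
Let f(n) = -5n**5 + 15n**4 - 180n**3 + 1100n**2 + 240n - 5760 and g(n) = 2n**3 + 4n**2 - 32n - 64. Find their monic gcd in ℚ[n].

n**2 - 2n - 8

Repeated division with remainder:
  -5n**5 + 15n**4 - 180n**3 + 1100n**2 + 240n - 5760 = (-(5/2)n**2 + (25/2)n - 155)(2n**3 + 4n**2 - 32n - 64) + (1960n**2 - 3920n - 15680)
  2n**3 + 4n**2 - 32n - 64 = ((1/980)n + 1/245)(1960n**2 - 3920n - 15680) + (0)
Last nonzero remainder: 1960n**2 - 3920n - 15680. Dividing through by 1960 gives the monic gcd n**2 - 2n - 8.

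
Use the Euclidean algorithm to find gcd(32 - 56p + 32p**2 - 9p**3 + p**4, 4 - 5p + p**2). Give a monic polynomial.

4 - 5p + p**2

Euclidean algorithm in ℚ[p]:
  p**4 - 9p**3 + 32p**2 - 56p + 32 = (p**2 - 4p + 8)(p**2 - 5p + 4) + (0)
The last nonzero remainder p**2 - 5p + 4 is already monic.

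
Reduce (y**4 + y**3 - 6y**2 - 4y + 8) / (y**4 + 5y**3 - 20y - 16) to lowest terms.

Euclidean algorithm in ℚ[y]:
  y**4 + y**3 - 6y**2 - 4y + 8 = (y**4 + 5y**3 - 20y - 16) + (-4y**3 - 6y**2 + 16y + 24)
  y**4 + 5y**3 - 20y - 16 = (-(1/4)y - 7/8)(-4y**3 - 6y**2 + 16y + 24) + (-(5/4)y**2 + 5)
  -4y**3 - 6y**2 + 16y + 24 = ((16/5)y + 24/5)(-(5/4)y**2 + 5) + (0)
Last nonzero remainder: -(5/4)y**2 + 5. Dividing through by -5/4 gives the monic gcd y**2 - 4.
Cancel y**2 - 4 from numerator and denominator to get the reduced form.

(y**2 + y - 2)/(y**2 + 5y + 4)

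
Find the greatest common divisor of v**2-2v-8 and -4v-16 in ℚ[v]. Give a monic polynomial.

Apply the Euclidean algorithm:
  v**2-2v-8 = (-(1/4)v+3/2)(-4v-16) + (16)
  -4v-16 = (-(1/4)v-1)(16) + (0)
The last nonzero remainder is the constant 16, so the polynomials are coprime and gcd = 1.

1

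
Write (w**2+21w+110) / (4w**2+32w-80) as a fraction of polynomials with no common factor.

Apply the Euclidean algorithm:
  w**2+21w+110 = (1/4)(4w**2+32w-80) + (13w+130)
  4w**2+32w-80 = ((4/13)w-8/13)(13w+130) + (0)
Last nonzero remainder: 13w+130. Dividing through by 13 gives the monic gcd w+10.
Cancel w+10 from numerator and denominator to get the reduced form.

(w+11)/(4w-8)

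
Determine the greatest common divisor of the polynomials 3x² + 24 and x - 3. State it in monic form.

Apply the Euclidean algorithm:
  3x² + 24 = (3x + 9)(x - 3) + (51)
  x - 3 = ((1/51)x - 1/17)(51) + (0)
The last nonzero remainder is the constant 51, so the polynomials are coprime and gcd = 1.

1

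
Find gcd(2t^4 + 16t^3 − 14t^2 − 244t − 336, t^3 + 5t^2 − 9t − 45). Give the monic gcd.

Apply the Euclidean algorithm:
  2t^4 + 16t^3 − 14t^2 − 244t − 336 = (2t + 6)(t^3 + 5t^2 − 9t − 45) + (−26t^2 − 100t − 66)
  t^3 + 5t^2 − 9t − 45 = (−(1/26)t − 15/338)(−26t^2 − 100t − 66) + (−(2700/169)t − 8100/169)
  −26t^2 − 100t − 66 = ((2197/1350)t + 1859/1350)(−(2700/169)t − 8100/169) + (0)
Last nonzero remainder: −(2700/169)t − 8100/169. Dividing through by −2700/169 gives the monic gcd t + 3.

t + 3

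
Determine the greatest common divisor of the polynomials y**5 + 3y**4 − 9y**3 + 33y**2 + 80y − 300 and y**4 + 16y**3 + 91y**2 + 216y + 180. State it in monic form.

Repeated division with remainder:
  y**5 + 3y**4 − 9y**3 + 33y**2 + 80y − 300 = (y − 13)(y**4 + 16y**3 + 91y**2 + 216y + 180) + (108y**3 + 1000y**2 + 2708y + 2040)
  y**4 + 16y**3 + 91y**2 + 216y + 180 = ((1/108)y + 91/1458)(108y**3 + 1000y**2 + 2708y + 2040) + ((2560/729)y**2 + (20480/729)y + 12800/243)
  108y**3 + 1000y**2 + 2708y + 2040 = ((19683/640)y + 12393/320)((2560/729)y**2 + (20480/729)y + 12800/243) + (0)
Last nonzero remainder: (2560/729)y**2 + (20480/729)y + 12800/243. Dividing through by 2560/729 gives the monic gcd y**2 + 8y + 15.

y**2 + 8y + 15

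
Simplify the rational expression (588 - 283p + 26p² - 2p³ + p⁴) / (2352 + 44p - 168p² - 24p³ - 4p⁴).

(4 - p)/(16 + 4p)

Repeated division with remainder:
  p⁴ - 2p³ + 26p² - 283p + 588 = (-1/4)(-4p⁴ - 24p³ - 168p² + 44p + 2352) + (-8p³ - 16p² - 272p + 1176)
  -4p⁴ - 24p³ - 168p² + 44p + 2352 = ((1/2)p + 2)(-8p³ - 16p² - 272p + 1176) + (0)
Last nonzero remainder: -8p³ - 16p² - 272p + 1176. Dividing through by -8 gives the monic gcd p³ + 2p² + 34p - 147.
Cancel p³ + 2p² + 34p - 147 from numerator and denominator to get the reduced form.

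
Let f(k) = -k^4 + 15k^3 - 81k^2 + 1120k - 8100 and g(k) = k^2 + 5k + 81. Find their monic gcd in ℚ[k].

k^2 + 5k + 81

By polynomial division,
  -k^4 + 15k^3 - 81k^2 + 1120k - 8100 = (-k^2 + 20k - 100)(k^2 + 5k + 81) + (0)
The last nonzero remainder k^2 + 5k + 81 is already monic.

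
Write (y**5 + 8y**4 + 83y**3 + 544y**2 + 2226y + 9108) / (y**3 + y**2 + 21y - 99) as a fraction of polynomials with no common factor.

By polynomial division,
  y**5 + 8y**4 + 83y**3 + 544y**2 + 2226y + 9108 = (y**2 + 7y + 55)(y**3 + y**2 + 21y - 99) + (441y**2 + 1764y + 14553)
  y**3 + y**2 + 21y - 99 = ((1/441)y - 1/147)(441y**2 + 1764y + 14553) + (0)
Last nonzero remainder: 441y**2 + 1764y + 14553. Dividing through by 441 gives the monic gcd y**2 + 4y + 33.
Cancel y**2 + 4y + 33 from numerator and denominator to get the reduced form.

(y**3 + 4y**2 + 34y + 276)/(y - 3)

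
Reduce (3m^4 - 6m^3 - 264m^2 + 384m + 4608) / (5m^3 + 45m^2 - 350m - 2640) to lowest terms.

(3m^3 + 18m^2 - 120m - 576)/(5m^2 + 85m + 330)

Repeated division with remainder:
  3m^4 - 6m^3 - 264m^2 + 384m + 4608 = ((3/5)m - 33/5)(5m^3 + 45m^2 - 350m - 2640) + (243m^2 - 342m - 12816)
  5m^3 + 45m^2 - 350m - 2640 = ((5/243)m + 1405/6561)(243m^2 - 342m - 12816) + (-(9520/729)m + 76160/729)
  243m^2 - 342m - 12816 = (-(177147/9520)m - 583929/4760)(-(9520/729)m + 76160/729) + (0)
Last nonzero remainder: -(9520/729)m + 76160/729. Dividing through by -9520/729 gives the monic gcd m - 8.
Cancel m - 8 from numerator and denominator to get the reduced form.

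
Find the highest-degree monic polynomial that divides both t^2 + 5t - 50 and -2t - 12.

Apply the Euclidean algorithm:
  t^2 + 5t - 50 = (-(1/2)t + 1/2)(-2t - 12) + (-44)
  -2t - 12 = ((1/22)t + 3/11)(-44) + (0)
The last nonzero remainder is the constant -44, so the polynomials are coprime and gcd = 1.

1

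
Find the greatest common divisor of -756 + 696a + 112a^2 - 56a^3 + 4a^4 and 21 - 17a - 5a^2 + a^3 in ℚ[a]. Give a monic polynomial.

21 - 17a - 5a^2 + a^3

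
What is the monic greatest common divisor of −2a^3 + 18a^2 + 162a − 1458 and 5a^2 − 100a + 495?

By polynomial division,
  −2a^3 + 18a^2 + 162a − 1458 = (−(2/5)a − 22/5)(5a^2 − 100a + 495) + (−80a + 720)
  5a^2 − 100a + 495 = (−(1/16)a + 11/16)(−80a + 720) + (0)
Last nonzero remainder: −80a + 720. Dividing through by −80 gives the monic gcd a − 9.

a − 9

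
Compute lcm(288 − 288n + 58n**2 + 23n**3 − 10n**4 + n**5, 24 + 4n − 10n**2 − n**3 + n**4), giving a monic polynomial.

1152 − 632n**2 + 36n**3 + 110n**4 − 13n**5 − 6n**6 + n**7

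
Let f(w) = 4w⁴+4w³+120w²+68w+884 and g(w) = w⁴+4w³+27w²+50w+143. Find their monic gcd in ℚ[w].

w²+w+13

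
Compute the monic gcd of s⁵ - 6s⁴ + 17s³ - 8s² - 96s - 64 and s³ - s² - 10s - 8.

Euclidean algorithm in ℚ[s]:
  s⁵ - 6s⁴ + 17s³ - 8s² - 96s - 64 = (s² - 5s + 22)(s³ - s² - 10s - 8) + (-28s² + 84s + 112)
  s³ - s² - 10s - 8 = (-(1/28)s - 1/14)(-28s² + 84s + 112) + (0)
Last nonzero remainder: -28s² + 84s + 112. Dividing through by -28 gives the monic gcd s² - 3s - 4.

s² - 3s - 4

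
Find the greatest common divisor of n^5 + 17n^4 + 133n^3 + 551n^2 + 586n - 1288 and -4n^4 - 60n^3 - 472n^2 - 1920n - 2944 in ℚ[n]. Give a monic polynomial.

n^3 + 11n^2 + 74n + 184

Apply the Euclidean algorithm:
  n^5 + 17n^4 + 133n^3 + 551n^2 + 586n - 1288 = (-(1/4)n - 1/2)(-4n^4 - 60n^3 - 472n^2 - 1920n - 2944) + (-15n^3 - 165n^2 - 1110n - 2760)
  -4n^4 - 60n^3 - 472n^2 - 1920n - 2944 = ((4/15)n + 16/15)(-15n^3 - 165n^2 - 1110n - 2760) + (0)
Last nonzero remainder: -15n^3 - 165n^2 - 1110n - 2760. Dividing through by -15 gives the monic gcd n^3 + 11n^2 + 74n + 184.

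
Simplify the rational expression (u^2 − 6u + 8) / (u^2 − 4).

(u − 4)/(u + 2)

Euclidean algorithm in ℚ[u]:
  u^2 − 6u + 8 = (u^2 − 4) + (−6u + 12)
  u^2 − 4 = (−(1/6)u − 1/3)(−6u + 12) + (0)
Last nonzero remainder: −6u + 12. Dividing through by −6 gives the monic gcd u − 2.
Cancel u − 2 from numerator and denominator to get the reduced form.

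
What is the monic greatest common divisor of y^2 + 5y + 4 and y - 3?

1

Euclidean algorithm in ℚ[y]:
  y^2 + 5y + 4 = (y + 8)(y - 3) + (28)
  y - 3 = ((1/28)y - 3/28)(28) + (0)
The last nonzero remainder is the constant 28, so the polynomials are coprime and gcd = 1.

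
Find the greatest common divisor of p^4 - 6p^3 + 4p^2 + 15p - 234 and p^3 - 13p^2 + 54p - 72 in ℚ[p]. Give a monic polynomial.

p - 6

By polynomial division,
  p^4 - 6p^3 + 4p^2 + 15p - 234 = (p + 7)(p^3 - 13p^2 + 54p - 72) + (41p^2 - 291p + 270)
  p^3 - 13p^2 + 54p - 72 = ((1/41)p - 242/1681)(41p^2 - 291p + 270) + ((9282/1681)p - 55692/1681)
  41p^2 - 291p + 270 = ((68921/9282)p - 25215/3094)((9282/1681)p - 55692/1681) + (0)
Last nonzero remainder: (9282/1681)p - 55692/1681. Dividing through by 9282/1681 gives the monic gcd p - 6.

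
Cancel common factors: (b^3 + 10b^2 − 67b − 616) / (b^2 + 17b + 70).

(b^2 + 3b − 88)/(b + 10)

Repeated division with remainder:
  b^3 + 10b^2 − 67b − 616 = (b − 7)(b^2 + 17b + 70) + (−18b − 126)
  b^2 + 17b + 70 = (−(1/18)b − 5/9)(−18b − 126) + (0)
Last nonzero remainder: −18b − 126. Dividing through by −18 gives the monic gcd b + 7.
Cancel b + 7 from numerator and denominator to get the reduced form.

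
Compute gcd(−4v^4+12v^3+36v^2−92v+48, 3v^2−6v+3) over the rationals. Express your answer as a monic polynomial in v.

v^2−2v+1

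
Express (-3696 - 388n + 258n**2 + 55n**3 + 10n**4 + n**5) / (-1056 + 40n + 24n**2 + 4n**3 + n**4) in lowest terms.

(-84 - 5n + 8n**2 + n**3)/(-24 + 2n + n**2)

Apply the Euclidean algorithm:
  n**5 + 10n**4 + 55n**3 + 258n**2 - 388n - 3696 = (n + 6)(n**4 + 4n**3 + 24n**2 + 40n - 1056) + (7n**3 + 74n**2 + 428n + 2640)
  n**4 + 4n**3 + 24n**2 + 40n - 1056 = ((1/7)n - 46/49)(7n**3 + 74n**2 + 428n + 2640) + ((1584/49)n**2 + (3168/49)n + 69696/49)
  7n**3 + 74n**2 + 428n + 2640 = ((343/1584)n + 245/132)((1584/49)n**2 + (3168/49)n + 69696/49) + (0)
Last nonzero remainder: (1584/49)n**2 + (3168/49)n + 69696/49. Dividing through by 1584/49 gives the monic gcd n**2 + 2n + 44.
Cancel n**2 + 2n + 44 from numerator and denominator to get the reduced form.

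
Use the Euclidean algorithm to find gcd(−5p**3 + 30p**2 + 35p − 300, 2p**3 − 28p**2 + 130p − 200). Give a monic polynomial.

p**2 − 9p + 20

By polynomial division,
  −5p**3 + 30p**2 + 35p − 300 = (−5/2)(2p**3 − 28p**2 + 130p − 200) + (−40p**2 + 360p − 800)
  2p**3 − 28p**2 + 130p − 200 = (−(1/20)p + 1/4)(−40p**2 + 360p − 800) + (0)
Last nonzero remainder: −40p**2 + 360p − 800. Dividing through by −40 gives the monic gcd p**2 − 9p + 20.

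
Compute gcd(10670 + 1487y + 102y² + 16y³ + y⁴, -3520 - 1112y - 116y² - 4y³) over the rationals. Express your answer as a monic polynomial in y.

110 + 21y + y²

Euclidean algorithm in ℚ[y]:
  y⁴ + 16y³ + 102y² + 1487y + 10670 = (-(1/4)y + 13/4)(-4y³ - 116y² - 1112y - 3520) + (201y² + 4221y + 22110)
  -4y³ - 116y² - 1112y - 3520 = (-(4/201)y - 32/201)(201y² + 4221y + 22110) + (0)
Last nonzero remainder: 201y² + 4221y + 22110. Dividing through by 201 gives the monic gcd y² + 21y + 110.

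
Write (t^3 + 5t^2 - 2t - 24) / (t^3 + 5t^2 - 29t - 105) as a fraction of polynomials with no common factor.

(t^2 + 2t - 8)/(t^2 + 2t - 35)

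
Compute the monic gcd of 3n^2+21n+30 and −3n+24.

Repeated division with remainder:
  3n^2+21n+30 = (−n−15)(−3n+24) + (390)
  −3n+24 = (−(1/130)n+4/65)(390) + (0)
The last nonzero remainder is the constant 390, so the polynomials are coprime and gcd = 1.

1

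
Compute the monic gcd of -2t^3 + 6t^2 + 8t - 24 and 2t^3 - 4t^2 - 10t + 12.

Apply the Euclidean algorithm:
  -2t^3 + 6t^2 + 8t - 24 = (-1)(2t^3 - 4t^2 - 10t + 12) + (2t^2 - 2t - 12)
  2t^3 - 4t^2 - 10t + 12 = (t - 1)(2t^2 - 2t - 12) + (0)
Last nonzero remainder: 2t^2 - 2t - 12. Dividing through by 2 gives the monic gcd t^2 - t - 6.

t^2 - t - 6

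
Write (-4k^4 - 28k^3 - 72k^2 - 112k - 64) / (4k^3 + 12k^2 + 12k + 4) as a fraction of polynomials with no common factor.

(-k^3 - 6k^2 - 12k - 16)/(k^2 + 2k + 1)

By polynomial division,
  -4k^4 - 28k^3 - 72k^2 - 112k - 64 = (-k - 4)(4k^3 + 12k^2 + 12k + 4) + (-12k^2 - 60k - 48)
  4k^3 + 12k^2 + 12k + 4 = (-(1/3)k + 2/3)(-12k^2 - 60k - 48) + (36k + 36)
  -12k^2 - 60k - 48 = (-(1/3)k - 4/3)(36k + 36) + (0)
Last nonzero remainder: 36k + 36. Dividing through by 36 gives the monic gcd k + 1.
Cancel k + 1 from numerator and denominator to get the reduced form.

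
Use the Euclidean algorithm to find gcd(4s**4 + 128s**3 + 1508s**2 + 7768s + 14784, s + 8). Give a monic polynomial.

By polynomial division,
  4s**4 + 128s**3 + 1508s**2 + 7768s + 14784 = (4s**3 + 96s**2 + 740s + 1848)(s + 8) + (0)
The last nonzero remainder s + 8 is already monic.

s + 8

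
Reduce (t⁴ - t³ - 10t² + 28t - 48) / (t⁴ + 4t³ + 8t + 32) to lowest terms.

Repeated division with remainder:
  t⁴ - t³ - 10t² + 28t - 48 = (t⁴ + 4t³ + 8t + 32) + (-5t³ - 10t² + 20t - 80)
  t⁴ + 4t³ + 8t + 32 = (-(1/5)t - 2/5)(-5t³ - 10t² + 20t - 80) + (0)
Last nonzero remainder: -5t³ - 10t² + 20t - 80. Dividing through by -5 gives the monic gcd t³ + 2t² - 4t + 16.
Cancel t³ + 2t² - 4t + 16 from numerator and denominator to get the reduced form.

(t - 3)/(t + 2)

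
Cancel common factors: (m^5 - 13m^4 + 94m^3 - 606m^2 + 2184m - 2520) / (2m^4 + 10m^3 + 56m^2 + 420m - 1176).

(m^2 - 11m + 30)/(2m + 14)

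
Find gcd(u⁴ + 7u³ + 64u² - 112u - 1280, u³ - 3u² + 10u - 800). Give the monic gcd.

By polynomial division,
  u⁴ + 7u³ + 64u² - 112u - 1280 = (u + 10)(u³ - 3u² + 10u - 800) + (84u² + 588u + 6720)
  u³ - 3u² + 10u - 800 = ((1/84)u - 5/42)(84u² + 588u + 6720) + (0)
Last nonzero remainder: 84u² + 588u + 6720. Dividing through by 84 gives the monic gcd u² + 7u + 80.

u² + 7u + 80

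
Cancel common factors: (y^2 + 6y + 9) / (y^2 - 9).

Apply the Euclidean algorithm:
  y^2 + 6y + 9 = (y^2 - 9) + (6y + 18)
  y^2 - 9 = ((1/6)y - 1/2)(6y + 18) + (0)
Last nonzero remainder: 6y + 18. Dividing through by 6 gives the monic gcd y + 3.
Cancel y + 3 from numerator and denominator to get the reduced form.

(y + 3)/(y - 3)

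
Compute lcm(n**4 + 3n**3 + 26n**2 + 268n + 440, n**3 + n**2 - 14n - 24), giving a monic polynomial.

n**6 + 2n**5 + 11n**4 + 206n**3 - 140n**2 - 3656n - 5280

By polynomial division,
  n**4 + 3n**3 + 26n**2 + 268n + 440 = (n + 2)(n**3 + n**2 - 14n - 24) + (38n**2 + 320n + 488)
  n**3 + n**2 - 14n - 24 = ((1/38)n - 141/722)(38n**2 + 320n + 488) + ((12870/361)n + 25740/361)
  38n**2 + 320n + 488 = ((6859/6435)n + 44042/6435)((12870/361)n + 25740/361) + (0)
Last nonzero remainder: (12870/361)n + 25740/361. Dividing through by 12870/361 gives the monic gcd n + 2.
Then lcm(f, g) = f·g / gcd(f, g); expanding and making the result monic gives the answer.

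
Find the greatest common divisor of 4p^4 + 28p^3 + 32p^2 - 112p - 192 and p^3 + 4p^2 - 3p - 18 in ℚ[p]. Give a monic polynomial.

Euclidean algorithm in ℚ[p]:
  4p^4 + 28p^3 + 32p^2 - 112p - 192 = (4p + 12)(p^3 + 4p^2 - 3p - 18) + (-4p^2 - 4p + 24)
  p^3 + 4p^2 - 3p - 18 = (-(1/4)p - 3/4)(-4p^2 - 4p + 24) + (0)
Last nonzero remainder: -4p^2 - 4p + 24. Dividing through by -4 gives the monic gcd p^2 + p - 6.

p^2 + p - 6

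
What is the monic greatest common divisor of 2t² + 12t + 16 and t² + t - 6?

Repeated division with remainder:
  2t² + 12t + 16 = (2)(t² + t - 6) + (10t + 28)
  t² + t - 6 = ((1/10)t - 9/50)(10t + 28) + (-24/25)
  10t + 28 = (-(125/12)t - 175/6)(-24/25) + (0)
The last nonzero remainder is the constant -24/25, so the polynomials are coprime and gcd = 1.

1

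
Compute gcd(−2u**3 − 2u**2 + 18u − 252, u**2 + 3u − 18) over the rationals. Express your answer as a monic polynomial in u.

Apply the Euclidean algorithm:
  −2u**3 − 2u**2 + 18u − 252 = (−2u + 4)(u**2 + 3u − 18) + (−30u − 180)
  u**2 + 3u − 18 = (−(1/30)u + 1/10)(−30u − 180) + (0)
Last nonzero remainder: −30u − 180. Dividing through by −30 gives the monic gcd u + 6.

u + 6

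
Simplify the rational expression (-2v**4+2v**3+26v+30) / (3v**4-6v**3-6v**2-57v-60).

Euclidean algorithm in ℚ[v]:
  -2v**4+2v**3+26v+30 = (-2/3)(3v**4-6v**3-6v**2-57v-60) + (-2v**3-4v**2-12v-10)
  3v**4-6v**3-6v**2-57v-60 = (-(3/2)v+6)(-2v**3-4v**2-12v-10) + (0)
Last nonzero remainder: -2v**3-4v**2-12v-10. Dividing through by -2 gives the monic gcd v**3+2v**2+6v+5.
Cancel v**3+2v**2+6v+5 from numerator and denominator to get the reduced form.

(-2v+6)/(3v-12)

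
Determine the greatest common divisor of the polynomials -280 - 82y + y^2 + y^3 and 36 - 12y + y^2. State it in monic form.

1

Euclidean algorithm in ℚ[y]:
  y^3 + y^2 - 82y - 280 = (y + 13)(y^2 - 12y + 36) + (38y - 748)
  y^2 - 12y + 36 = ((1/38)y + 73/361)(38y - 748) + (67600/361)
  38y - 748 = ((6859/33800)y - 67507/16900)(67600/361) + (0)
The last nonzero remainder is the constant 67600/361, so the polynomials are coprime and gcd = 1.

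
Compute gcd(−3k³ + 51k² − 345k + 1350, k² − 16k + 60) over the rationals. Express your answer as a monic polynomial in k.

k − 10

Euclidean algorithm in ℚ[k]:
  −3k³ + 51k² − 345k + 1350 = (−3k + 3)(k² − 16k + 60) + (−117k + 1170)
  k² − 16k + 60 = (−(1/117)k + 2/39)(−117k + 1170) + (0)
Last nonzero remainder: −117k + 1170. Dividing through by −117 gives the monic gcd k − 10.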